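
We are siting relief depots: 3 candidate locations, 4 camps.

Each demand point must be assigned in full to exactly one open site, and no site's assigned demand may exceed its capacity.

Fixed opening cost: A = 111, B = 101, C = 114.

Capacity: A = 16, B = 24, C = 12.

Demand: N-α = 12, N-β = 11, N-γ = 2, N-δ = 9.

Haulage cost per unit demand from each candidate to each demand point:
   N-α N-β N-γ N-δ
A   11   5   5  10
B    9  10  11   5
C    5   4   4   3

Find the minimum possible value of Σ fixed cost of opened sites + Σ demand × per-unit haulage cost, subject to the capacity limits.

430

Open {A, B}; cheapest assignment that respects the capacities:
  A (cap 16, load 13): N-β, N-γ — cost 11×5 + 2×5 = 65
  B (cap 24, load 21): N-α, N-δ — cost 12×9 + 9×5 = 153
  Shipping 218, fixed 212 → total 430.
  Any other capacity-feasible assignment to {A, B} ships for at least 218.
Compare {B, C}: its best feasible assignment gives total 434.
Compare {A, B, C}: its best feasible assignment gives total 496.
Every other set of open sites that can feasibly serve all demand totals ≥ 434 even under its best assignment. Minimum: 430.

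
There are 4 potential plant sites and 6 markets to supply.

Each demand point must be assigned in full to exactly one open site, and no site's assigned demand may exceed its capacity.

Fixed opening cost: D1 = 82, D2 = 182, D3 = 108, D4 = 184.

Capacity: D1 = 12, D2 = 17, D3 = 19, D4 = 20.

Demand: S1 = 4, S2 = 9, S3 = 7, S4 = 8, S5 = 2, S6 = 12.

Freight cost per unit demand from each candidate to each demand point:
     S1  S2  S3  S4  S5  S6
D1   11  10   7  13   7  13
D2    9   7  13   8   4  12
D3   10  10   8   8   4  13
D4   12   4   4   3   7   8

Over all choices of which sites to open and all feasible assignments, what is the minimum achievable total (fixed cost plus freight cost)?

Open {D1, D3, D4}; cheapest assignment that respects the capacities:
  D1 (cap 12, load 7): S3 — cost 7×7 = 49
  D3 (cap 19, load 15): S1, S2, S5 — cost 4×10 + 9×10 + 2×4 = 138
  D4 (cap 20, load 20): S4, S6 — cost 8×3 + 12×8 = 120
  Shipping 307, fixed 374 → total 681.
  Any other capacity-feasible assignment to {D1, D3, D4} ships for at least 307.
Compare {D1, D2, D4}: its best feasible assignment gives total 724.
Compare {D1, D2, D3}: its best feasible assignment gives total 752.
Every other set of open sites that can feasibly serve all demand totals ≥ 724 even under its best assignment. Minimum: 681.

681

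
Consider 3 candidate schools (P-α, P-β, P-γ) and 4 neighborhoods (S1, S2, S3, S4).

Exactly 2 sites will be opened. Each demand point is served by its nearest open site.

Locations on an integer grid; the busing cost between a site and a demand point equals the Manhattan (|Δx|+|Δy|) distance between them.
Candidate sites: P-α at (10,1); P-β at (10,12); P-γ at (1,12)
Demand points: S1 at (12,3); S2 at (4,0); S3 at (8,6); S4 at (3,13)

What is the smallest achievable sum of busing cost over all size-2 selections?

Open {P-α, P-γ}.
  S1→P-α 4, S2→P-α 7, S3→P-α 7, S4→P-γ 3  ⇒ total 21.
Compare {P-α, P-β}: total 26.
Compare {P-β, P-γ}: total 37.

21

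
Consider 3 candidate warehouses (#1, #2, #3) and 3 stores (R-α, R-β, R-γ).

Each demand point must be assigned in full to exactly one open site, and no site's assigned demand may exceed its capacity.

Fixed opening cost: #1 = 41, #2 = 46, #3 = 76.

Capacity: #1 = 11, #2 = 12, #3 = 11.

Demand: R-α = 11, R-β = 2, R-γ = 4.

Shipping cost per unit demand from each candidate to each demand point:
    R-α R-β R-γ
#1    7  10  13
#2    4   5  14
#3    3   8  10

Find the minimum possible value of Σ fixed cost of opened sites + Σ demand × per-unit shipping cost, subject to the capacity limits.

Open {#1, #2}; cheapest assignment that respects the capacities:
  #1 (cap 11, load 6): R-β, R-γ — cost 2×10 + 4×13 = 72
  #2 (cap 12, load 11): R-α — cost 11×4 = 44
  Shipping 116, fixed 87 → total 203.
  Any other capacity-feasible assignment to {#1, #2} ships for at least 116.
Compare {#2, #3}: its best feasible assignment gives total 221.
Compare {#1, #3}: its best feasible assignment gives total 222.
Every other set of open sites that can feasibly serve all demand totals ≥ 221 even under its best assignment. Minimum: 203.

203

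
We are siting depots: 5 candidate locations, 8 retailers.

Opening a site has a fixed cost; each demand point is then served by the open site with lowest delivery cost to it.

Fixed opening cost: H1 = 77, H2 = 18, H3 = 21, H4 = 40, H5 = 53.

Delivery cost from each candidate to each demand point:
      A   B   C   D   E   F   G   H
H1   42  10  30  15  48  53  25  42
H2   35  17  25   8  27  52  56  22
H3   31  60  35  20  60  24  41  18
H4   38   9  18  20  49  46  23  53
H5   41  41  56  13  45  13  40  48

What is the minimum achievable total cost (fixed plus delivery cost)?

230

Open {H2, H3}: assign each demand point to its cheapest open site.
  A→H3 31, B→H2 17, C→H2 25, D→H2 8, E→H2 27, F→H3 24, G→H3 41, H→H3 18
  delivery cost 191, fixed 39 → total 230.
Compare {H2, H3, H4}: delivery cost 158 + fixed 79 = 237.
Compare {H2, H4}: delivery cost 188 + fixed 58 = 246.
Compare {H3, H4}: delivery cost 192 + fixed 61 = 253.
All other subsets cost ≥ 237. Minimum total cost: 230.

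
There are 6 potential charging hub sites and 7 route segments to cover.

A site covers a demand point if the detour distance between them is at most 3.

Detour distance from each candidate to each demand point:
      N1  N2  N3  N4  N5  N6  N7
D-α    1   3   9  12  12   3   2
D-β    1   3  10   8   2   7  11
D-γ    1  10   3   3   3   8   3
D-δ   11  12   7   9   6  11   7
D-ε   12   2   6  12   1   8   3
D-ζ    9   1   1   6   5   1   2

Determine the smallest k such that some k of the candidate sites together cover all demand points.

2

Coverage sets (demand points within 3 of each site):
  D-α: {N1, N2, N6, N7}
  D-β: {N1, N2, N5}
  D-γ: {N1, N3, N4, N5, N7}
  D-δ: {}
  D-ε: {N2, N5, N7}
  D-ζ: {N2, N3, N6, N7}
No single site covers all 7 demand points.
But {D-α, D-γ} covers everything, so the minimum is 2.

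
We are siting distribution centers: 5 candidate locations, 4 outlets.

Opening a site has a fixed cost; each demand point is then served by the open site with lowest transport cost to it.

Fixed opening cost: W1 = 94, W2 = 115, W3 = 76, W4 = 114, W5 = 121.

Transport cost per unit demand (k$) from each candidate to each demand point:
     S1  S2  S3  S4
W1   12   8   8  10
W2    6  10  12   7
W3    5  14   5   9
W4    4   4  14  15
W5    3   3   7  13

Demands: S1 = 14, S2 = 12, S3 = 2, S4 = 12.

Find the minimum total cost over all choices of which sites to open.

369

Open {W5}: assign each demand point to its cheapest open site.
  S1→W5 14×3=42, S2→W5 12×3=36, S3→W5 2×7=14, S4→W5 12×13=156
  transport cost 248, fixed 121 → total 369.
Compare {W3, W5}: transport cost 196 + fixed 197 = 393.
Compare {W2, W5}: transport cost 176 + fixed 236 = 412.
Compare {W3, W4}: transport cost 222 + fixed 190 = 412.
All other subsets cost ≥ 393. Minimum total cost: 369.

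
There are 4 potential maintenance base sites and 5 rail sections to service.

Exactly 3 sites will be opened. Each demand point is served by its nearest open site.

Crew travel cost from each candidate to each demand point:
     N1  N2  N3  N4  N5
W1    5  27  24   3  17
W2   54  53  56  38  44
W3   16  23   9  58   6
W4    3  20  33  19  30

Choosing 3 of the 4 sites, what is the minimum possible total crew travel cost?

Open {W1, W3, W4}.
  N1→W4 3, N2→W4 20, N3→W3 9, N4→W1 3, N5→W3 6  ⇒ total 41.
Compare {W1, W2, W3}: total 46.
Compare {W2, W3, W4}: total 57.
No size-3 selection does better; minimum is 41.

41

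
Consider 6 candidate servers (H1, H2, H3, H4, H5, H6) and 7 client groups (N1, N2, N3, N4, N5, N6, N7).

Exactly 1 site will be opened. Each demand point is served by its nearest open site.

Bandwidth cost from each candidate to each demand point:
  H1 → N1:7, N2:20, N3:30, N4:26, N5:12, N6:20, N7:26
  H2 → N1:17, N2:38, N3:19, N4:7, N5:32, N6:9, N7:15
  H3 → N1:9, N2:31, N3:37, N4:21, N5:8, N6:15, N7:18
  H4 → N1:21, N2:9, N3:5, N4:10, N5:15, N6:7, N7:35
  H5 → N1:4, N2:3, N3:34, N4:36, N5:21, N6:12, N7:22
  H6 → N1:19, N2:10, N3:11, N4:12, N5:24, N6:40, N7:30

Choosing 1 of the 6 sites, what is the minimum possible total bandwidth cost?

Open {H4}.
  N1→H4 21, N2→H4 9, N3→H4 5, N4→H4 10, N5→H4 15, N6→H4 7, N7→H4 35  ⇒ total 102.
Compare {H5}: total 132.
Compare {H2}: total 137.
No size-1 selection does better; minimum is 102.

102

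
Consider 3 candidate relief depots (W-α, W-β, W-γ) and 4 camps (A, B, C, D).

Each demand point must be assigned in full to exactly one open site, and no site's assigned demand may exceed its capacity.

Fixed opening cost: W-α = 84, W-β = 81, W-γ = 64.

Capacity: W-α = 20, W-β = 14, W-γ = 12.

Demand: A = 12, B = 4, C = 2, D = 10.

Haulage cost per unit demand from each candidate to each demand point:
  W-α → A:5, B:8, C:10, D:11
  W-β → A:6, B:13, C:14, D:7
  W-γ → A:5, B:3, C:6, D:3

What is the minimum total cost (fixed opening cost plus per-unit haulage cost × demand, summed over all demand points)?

Open {W-α, W-γ}; cheapest assignment that respects the capacities:
  W-α (cap 20, load 16): A, B — cost 12×5 + 4×8 = 92
  W-γ (cap 12, load 12): C, D — cost 2×6 + 10×3 = 42
  Shipping 134, fixed 148 → total 282.
  Any other capacity-feasible assignment to {W-α, W-γ} ships for at least 134.
Compare {W-α, W-β}: its best feasible assignment gives total 347.
Compare {W-α, W-β, W-γ}: its best feasible assignment gives total 363.
Every other set of open sites that can feasibly serve all demand totals ≥ 347 even under its best assignment. Minimum: 282.

282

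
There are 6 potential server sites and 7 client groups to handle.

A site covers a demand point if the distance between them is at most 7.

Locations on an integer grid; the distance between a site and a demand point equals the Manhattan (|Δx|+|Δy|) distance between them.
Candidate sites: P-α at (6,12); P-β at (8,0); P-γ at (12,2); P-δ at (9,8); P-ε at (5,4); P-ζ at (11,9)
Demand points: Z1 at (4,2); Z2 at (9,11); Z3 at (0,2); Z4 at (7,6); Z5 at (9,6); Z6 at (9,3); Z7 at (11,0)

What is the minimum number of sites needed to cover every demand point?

3

Coverage sets (demand points within 7 of each site):
  P-α: {Z2, Z4}
  P-β: {Z1, Z4, Z5, Z6, Z7}
  P-γ: {Z5, Z6, Z7}
  P-δ: {Z2, Z4, Z5, Z6}
  P-ε: {Z1, Z3, Z4, Z5, Z6}
  P-ζ: {Z2, Z4, Z5}
No 2 sites suffice: every size-2 union leaves at least one demand point uncovered.
But {P-α, P-β, P-ε} covers everything, so the minimum is 3.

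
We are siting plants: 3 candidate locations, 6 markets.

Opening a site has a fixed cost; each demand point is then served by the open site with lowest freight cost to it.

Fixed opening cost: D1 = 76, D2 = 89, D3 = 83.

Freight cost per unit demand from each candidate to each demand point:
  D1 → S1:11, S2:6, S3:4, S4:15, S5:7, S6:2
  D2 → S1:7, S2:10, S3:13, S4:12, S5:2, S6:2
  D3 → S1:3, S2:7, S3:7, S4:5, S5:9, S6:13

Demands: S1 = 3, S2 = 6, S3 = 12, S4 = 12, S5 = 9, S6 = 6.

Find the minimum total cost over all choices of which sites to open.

Open {D1, D3}: assign each demand point to its cheapest open site.
  S1→D3 3×3=9, S2→D1 6×6=36, S3→D1 12×4=48, S4→D3 12×5=60, S5→D1 9×7=63, S6→D1 6×2=12
  freight cost 228, fixed 159 → total 387.
Compare {D2, D3}: freight cost 225 + fixed 172 = 397.
Compare {D1, D2, D3}: freight cost 183 + fixed 248 = 431.
Compare {D3}: freight cost 354 + fixed 83 = 437.
All other subsets cost ≥ 397. Minimum total cost: 387.

387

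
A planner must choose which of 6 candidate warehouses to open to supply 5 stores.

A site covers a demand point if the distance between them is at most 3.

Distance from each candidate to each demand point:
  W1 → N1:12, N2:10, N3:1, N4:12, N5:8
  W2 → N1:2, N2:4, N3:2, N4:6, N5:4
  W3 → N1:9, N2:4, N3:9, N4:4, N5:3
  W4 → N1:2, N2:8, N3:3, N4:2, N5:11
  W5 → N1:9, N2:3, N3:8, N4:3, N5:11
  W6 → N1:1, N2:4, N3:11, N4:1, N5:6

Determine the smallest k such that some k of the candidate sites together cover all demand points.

3

Coverage sets (demand points within 3 of each site):
  W1: {N3}
  W2: {N1, N3}
  W3: {N5}
  W4: {N1, N3, N4}
  W5: {N2, N4}
  W6: {N1, N4}
No 2 sites suffice: every size-2 union leaves at least one demand point uncovered.
But {W2, W3, W5} covers everything, so the minimum is 3.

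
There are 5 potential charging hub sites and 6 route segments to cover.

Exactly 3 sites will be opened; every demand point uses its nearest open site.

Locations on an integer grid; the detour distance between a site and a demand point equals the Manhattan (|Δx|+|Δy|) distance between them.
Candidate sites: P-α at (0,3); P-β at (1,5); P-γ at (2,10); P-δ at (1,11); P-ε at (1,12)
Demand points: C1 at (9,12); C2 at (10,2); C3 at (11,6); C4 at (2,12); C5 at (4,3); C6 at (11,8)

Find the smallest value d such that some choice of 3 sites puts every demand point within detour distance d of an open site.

11

Open {P-α, P-β, P-γ}.
  Farthest demand point is C2 at detour distance 11 (to P-α); all others are ≤ 11.
With {P-β, P-γ, P-δ} the worst case is 12.
With {P-β, P-γ, P-ε} the worst case is 12.
No size-3 selection achieves below 11.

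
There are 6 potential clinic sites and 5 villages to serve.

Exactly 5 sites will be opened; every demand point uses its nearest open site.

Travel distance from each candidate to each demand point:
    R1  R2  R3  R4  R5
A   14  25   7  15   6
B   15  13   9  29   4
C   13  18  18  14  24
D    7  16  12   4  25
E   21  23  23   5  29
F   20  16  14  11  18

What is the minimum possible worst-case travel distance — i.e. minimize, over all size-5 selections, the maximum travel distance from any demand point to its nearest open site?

Open {A, B, C, D, E}.
  Farthest demand point is R2 at travel distance 13 (to B); all others are ≤ 13.
With {A, B, C, D, F} the worst case is 13.
With {A, B, C, E, F} the worst case is 13.
No size-5 selection achieves below 13.

13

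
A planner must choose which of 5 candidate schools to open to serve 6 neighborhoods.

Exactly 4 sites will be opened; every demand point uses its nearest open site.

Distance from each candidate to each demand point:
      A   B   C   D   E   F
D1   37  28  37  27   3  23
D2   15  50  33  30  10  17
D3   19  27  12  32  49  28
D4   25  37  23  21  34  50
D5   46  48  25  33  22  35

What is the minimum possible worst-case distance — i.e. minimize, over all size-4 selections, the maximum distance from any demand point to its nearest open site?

27

Open {D1, D2, D3, D4}.
  Farthest demand point is B at distance 27 (to D3); all others are ≤ 27.
With {D1, D2, D3, D5} the worst case is 27.
With {D1, D3, D4, D5} the worst case is 27.
No size-4 selection achieves below 27.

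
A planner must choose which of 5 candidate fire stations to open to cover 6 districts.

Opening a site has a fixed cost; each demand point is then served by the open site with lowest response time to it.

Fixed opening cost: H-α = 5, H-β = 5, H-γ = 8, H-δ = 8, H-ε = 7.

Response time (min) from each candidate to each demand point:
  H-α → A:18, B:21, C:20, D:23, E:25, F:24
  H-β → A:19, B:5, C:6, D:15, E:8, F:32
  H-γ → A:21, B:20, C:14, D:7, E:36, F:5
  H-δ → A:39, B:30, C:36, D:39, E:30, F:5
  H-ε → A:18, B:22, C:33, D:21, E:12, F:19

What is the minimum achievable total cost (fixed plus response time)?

Open {H-β, H-γ}: assign each demand point to its cheapest open site.
  A→H-β 19, B→H-β 5, C→H-β 6, D→H-γ 7, E→H-β 8, F→H-γ 5
  response time 50, fixed 13 → total 63.
Compare {H-α, H-β, H-γ}: response time 49 + fixed 18 = 67.
Compare {H-β, H-γ, H-ε}: response time 49 + fixed 20 = 69.
Compare {H-β, H-δ}: response time 58 + fixed 13 = 71.
All other subsets cost ≥ 67. Minimum total cost: 63.

63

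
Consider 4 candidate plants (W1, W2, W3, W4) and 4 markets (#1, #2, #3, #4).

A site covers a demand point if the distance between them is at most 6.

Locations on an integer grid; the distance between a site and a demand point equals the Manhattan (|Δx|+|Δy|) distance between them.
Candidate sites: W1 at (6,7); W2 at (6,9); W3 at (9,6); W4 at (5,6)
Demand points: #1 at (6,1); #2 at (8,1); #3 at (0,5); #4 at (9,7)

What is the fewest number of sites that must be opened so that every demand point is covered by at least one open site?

2

Coverage sets (demand points within 6 of each site):
  W1: {#1, #4}
  W2: {#4}
  W3: {#2, #4}
  W4: {#1, #3, #4}
No single site covers all 4 demand points.
But {W3, W4} covers everything, so the minimum is 2.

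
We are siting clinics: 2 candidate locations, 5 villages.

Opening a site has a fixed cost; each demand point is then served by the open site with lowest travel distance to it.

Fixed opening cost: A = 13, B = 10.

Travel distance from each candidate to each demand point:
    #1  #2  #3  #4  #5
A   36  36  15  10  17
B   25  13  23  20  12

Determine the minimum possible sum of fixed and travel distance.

Open {A, B}: assign each demand point to its cheapest open site.
  #1→B 25, #2→B 13, #3→A 15, #4→A 10, #5→B 12
  travel distance 75, fixed 23 → total 98.
Compare {B}: travel distance 93 + fixed 10 = 103.
Compare {A}: travel distance 114 + fixed 13 = 127.

98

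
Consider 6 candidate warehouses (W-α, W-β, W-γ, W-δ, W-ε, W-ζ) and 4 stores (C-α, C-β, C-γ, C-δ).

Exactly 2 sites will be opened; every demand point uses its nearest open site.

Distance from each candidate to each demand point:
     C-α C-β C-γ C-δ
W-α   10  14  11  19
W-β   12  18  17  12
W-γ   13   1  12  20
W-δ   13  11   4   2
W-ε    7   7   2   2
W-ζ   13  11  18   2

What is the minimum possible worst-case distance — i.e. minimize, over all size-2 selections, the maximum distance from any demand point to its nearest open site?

7

Open {W-α, W-ε}.
  Farthest demand point is C-α at distance 7 (to W-ε); all others are ≤ 7.
With {W-β, W-ε} the worst case is 7.
With {W-γ, W-ε} the worst case is 7.
No size-2 selection achieves below 7.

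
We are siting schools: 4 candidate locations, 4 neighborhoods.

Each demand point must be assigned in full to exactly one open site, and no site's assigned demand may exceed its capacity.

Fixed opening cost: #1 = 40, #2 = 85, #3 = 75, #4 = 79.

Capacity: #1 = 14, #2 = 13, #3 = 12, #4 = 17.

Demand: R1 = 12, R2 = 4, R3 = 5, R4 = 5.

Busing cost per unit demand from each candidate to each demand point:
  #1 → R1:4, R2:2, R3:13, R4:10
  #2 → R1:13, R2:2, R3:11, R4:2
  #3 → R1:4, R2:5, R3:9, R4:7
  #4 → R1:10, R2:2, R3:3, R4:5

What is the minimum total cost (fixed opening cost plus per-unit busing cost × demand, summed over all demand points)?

215

Open {#1, #4}; cheapest assignment that respects the capacities:
  #1 (cap 14, load 12): R1 — cost 12×4 = 48
  #4 (cap 17, load 14): R2, R3, R4 — cost 4×2 + 5×3 + 5×5 = 48
  Shipping 96, fixed 119 → total 215.
  Any other capacity-feasible assignment to {#1, #4} ships for at least 96.
Compare {#3, #4}: its best feasible assignment gives total 250.
Compare {#1, #2, #4}: its best feasible assignment gives total 285.
Every other set of open sites that can feasibly serve all demand totals ≥ 250 even under its best assignment. Minimum: 215.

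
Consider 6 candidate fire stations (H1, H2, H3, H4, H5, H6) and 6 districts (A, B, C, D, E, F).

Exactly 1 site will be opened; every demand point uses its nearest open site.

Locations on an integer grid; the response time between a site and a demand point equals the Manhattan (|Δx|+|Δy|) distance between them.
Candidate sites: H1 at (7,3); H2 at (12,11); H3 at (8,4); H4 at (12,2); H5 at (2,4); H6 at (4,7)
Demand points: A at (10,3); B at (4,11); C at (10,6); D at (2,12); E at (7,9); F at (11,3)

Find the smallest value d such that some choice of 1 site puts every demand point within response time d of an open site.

10

Open {H5}.
  Farthest demand point is C at response time 10 (to H5); all others are ≤ 10.
With {H2} the worst case is 11.
With {H6} the worst case is 11.
No size-1 selection achieves below 10.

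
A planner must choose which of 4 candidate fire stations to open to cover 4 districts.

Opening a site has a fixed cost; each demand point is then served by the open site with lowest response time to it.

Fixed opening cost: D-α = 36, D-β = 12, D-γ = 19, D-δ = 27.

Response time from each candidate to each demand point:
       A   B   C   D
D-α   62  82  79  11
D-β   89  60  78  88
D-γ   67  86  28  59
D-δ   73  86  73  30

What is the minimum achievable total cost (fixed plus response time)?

228

Open {D-α, D-β, D-γ}: assign each demand point to its cheapest open site.
  A→D-α 62, B→D-β 60, C→D-γ 28, D→D-α 11
  response time 161, fixed 67 → total 228.
Compare {D-α, D-γ}: response time 183 + fixed 55 = 238.
Compare {D-β, D-γ, D-δ}: response time 185 + fixed 58 = 243.
Compare {D-β, D-γ}: response time 214 + fixed 31 = 245.
All other subsets cost ≥ 238. Minimum total cost: 228.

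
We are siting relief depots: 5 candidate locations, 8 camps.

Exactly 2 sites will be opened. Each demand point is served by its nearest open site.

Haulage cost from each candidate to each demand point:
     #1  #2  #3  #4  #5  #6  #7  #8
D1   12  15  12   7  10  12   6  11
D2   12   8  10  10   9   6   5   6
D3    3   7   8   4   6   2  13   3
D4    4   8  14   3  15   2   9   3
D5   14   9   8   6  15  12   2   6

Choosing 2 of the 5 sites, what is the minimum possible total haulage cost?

35

Open {D3, D5}.
  #1→D3 3, #2→D3 7, #3→D3 8, #4→D3 4, #5→D3 6, #6→D3 2, #7→D5 2, #8→D3 3  ⇒ total 35.
Compare {D2, D3}: total 38.
Compare {D1, D3}: total 39.
No size-2 selection does better; minimum is 35.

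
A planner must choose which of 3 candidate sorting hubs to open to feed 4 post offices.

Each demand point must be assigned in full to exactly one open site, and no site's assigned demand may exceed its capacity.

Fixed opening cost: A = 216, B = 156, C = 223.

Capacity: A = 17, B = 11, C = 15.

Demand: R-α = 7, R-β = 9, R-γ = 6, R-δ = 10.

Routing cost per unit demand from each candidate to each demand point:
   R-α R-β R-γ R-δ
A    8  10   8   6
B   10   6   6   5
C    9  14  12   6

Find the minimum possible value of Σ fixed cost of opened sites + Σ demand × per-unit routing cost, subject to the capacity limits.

Open {A, C}; cheapest assignment that respects the capacities:
  A (cap 17, load 17): R-α, R-δ — cost 7×8 + 10×6 = 116
  C (cap 15, load 15): R-β, R-γ — cost 9×14 + 6×12 = 198
  Shipping 314, fixed 439 → total 753.
  Any other capacity-feasible assignment to {A, C} ships for at least 314.
Compare {A, B, C}: its best feasible assignment gives total 813.
Every other set of open sites that can feasibly serve all demand totals ≥ 813 even under its best assignment. Minimum: 753.

753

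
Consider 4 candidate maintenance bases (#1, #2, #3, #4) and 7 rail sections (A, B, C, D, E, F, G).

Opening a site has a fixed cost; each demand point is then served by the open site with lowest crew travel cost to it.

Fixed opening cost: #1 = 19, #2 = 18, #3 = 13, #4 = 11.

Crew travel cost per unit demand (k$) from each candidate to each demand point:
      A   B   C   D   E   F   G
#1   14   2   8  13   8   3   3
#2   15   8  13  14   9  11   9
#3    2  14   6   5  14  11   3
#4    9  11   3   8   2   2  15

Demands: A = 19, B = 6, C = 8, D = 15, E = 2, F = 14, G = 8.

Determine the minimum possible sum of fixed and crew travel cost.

Open {#1, #3, #4}: assign each demand point to its cheapest open site.
  A→#3 19×2=38, B→#1 6×2=12, C→#4 8×3=24, D→#3 15×5=75, E→#4 2×2=4, F→#4 14×2=28, G→#1 8×3=24
  crew travel cost 205, fixed 43 → total 248.
Compare {#1, #2, #3, #4}: crew travel cost 205 + fixed 61 = 266.
Compare {#3, #4}: crew travel cost 259 + fixed 24 = 283.
Compare {#2, #3, #4}: crew travel cost 241 + fixed 42 = 283.
All other subsets cost ≥ 266. Minimum total cost: 248.

248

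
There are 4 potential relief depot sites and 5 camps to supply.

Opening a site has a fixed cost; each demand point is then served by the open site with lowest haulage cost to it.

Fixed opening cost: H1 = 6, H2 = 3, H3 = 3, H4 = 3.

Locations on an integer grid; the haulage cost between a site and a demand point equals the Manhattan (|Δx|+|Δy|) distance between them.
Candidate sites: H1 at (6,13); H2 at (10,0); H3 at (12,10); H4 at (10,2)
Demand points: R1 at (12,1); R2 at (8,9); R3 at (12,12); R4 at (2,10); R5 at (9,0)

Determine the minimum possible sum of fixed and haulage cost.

Open {H2, H3}: assign each demand point to its cheapest open site.
  R1→H2 3, R2→H3 5, R3→H3 2, R4→H3 10, R5→H2 1
  haulage cost 21, fixed 6 → total 27.
Compare {H3, H4}: haulage cost 23 + fixed 6 = 29.
Compare {H1, H2, H3}: haulage cost 18 + fixed 12 = 30.
Compare {H2, H3, H4}: haulage cost 21 + fixed 9 = 30.
All other subsets cost ≥ 29. Minimum total cost: 27.

27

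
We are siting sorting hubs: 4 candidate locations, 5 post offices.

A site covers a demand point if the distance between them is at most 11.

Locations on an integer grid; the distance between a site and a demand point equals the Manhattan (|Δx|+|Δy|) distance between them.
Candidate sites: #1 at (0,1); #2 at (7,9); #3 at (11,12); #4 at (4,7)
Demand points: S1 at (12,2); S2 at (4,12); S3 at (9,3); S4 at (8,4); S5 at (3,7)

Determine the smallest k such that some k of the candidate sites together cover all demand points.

Coverage sets (demand points within 11 of each site):
  #1: {S3, S4, S5}
  #2: {S2, S3, S4, S5}
  #3: {S1, S2, S3, S4}
  #4: {S2, S3, S4, S5}
No single site covers all 5 demand points.
But {#1, #3} covers everything, so the minimum is 2.

2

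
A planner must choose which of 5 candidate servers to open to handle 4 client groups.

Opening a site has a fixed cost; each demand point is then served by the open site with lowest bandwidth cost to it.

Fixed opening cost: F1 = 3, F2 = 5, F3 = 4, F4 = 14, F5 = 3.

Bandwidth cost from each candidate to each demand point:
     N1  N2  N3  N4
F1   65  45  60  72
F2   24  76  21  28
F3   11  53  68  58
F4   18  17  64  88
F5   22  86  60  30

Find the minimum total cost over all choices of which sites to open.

100

Open {F2, F3, F4}: assign each demand point to its cheapest open site.
  N1→F3 11, N2→F4 17, N3→F2 21, N4→F2 28
  bandwidth cost 77, fixed 23 → total 100.
Compare {F2, F4}: bandwidth cost 84 + fixed 19 = 103.
Compare {F1, F2, F3, F4}: bandwidth cost 77 + fixed 26 = 103.
Compare {F2, F3, F4, F5}: bandwidth cost 77 + fixed 26 = 103.
All other subsets cost ≥ 103. Minimum total cost: 100.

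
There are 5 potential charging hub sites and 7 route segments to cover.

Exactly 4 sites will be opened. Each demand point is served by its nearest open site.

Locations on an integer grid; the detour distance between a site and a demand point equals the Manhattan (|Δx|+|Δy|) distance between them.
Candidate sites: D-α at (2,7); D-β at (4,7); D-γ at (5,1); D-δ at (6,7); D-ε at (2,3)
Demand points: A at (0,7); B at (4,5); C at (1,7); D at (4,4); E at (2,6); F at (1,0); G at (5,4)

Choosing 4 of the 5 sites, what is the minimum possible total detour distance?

16

Open {D-α, D-β, D-γ, D-ε}.
  A→D-α 2, B→D-β 2, C→D-α 1, D→D-β 3, E→D-α 1, F→D-ε 4, G→D-γ 3  ⇒ total 16.
Compare {D-α, D-β, D-γ, D-δ}: total 17.
Compare {D-α, D-β, D-δ, D-ε}: total 17.
No size-4 selection does better; minimum is 16.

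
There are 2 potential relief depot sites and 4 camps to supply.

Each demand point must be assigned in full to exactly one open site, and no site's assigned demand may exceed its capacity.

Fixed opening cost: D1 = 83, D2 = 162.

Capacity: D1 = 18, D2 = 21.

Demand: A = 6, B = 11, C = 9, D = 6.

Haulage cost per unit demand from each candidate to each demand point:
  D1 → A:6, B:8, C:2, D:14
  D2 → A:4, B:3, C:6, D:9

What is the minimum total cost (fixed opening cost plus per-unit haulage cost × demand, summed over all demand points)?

Open {D1, D2}; cheapest assignment that respects the capacities:
  D1 (cap 18, load 15): A, C — cost 6×6 + 9×2 = 54
  D2 (cap 21, load 17): B, D — cost 11×3 + 6×9 = 87
  Shipping 141, fixed 245 → total 386.
  Any other capacity-feasible assignment to {D1, D2} ships for at least 141.
Total demand is 32 and no other set of sites has combined capacity ≥ 32, so {D1, D2} is the only feasible choice of open sites. Minimum: 386.

386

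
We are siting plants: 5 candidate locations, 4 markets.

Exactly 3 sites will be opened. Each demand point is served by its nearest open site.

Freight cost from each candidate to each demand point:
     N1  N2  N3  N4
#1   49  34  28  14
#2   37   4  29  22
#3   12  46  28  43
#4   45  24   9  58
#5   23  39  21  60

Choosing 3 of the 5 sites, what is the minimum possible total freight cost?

47

Open {#2, #3, #4}.
  N1→#3 12, N2→#2 4, N3→#4 9, N4→#2 22  ⇒ total 47.
Compare {#1, #2, #3}: total 58.
Compare {#2, #4, #5}: total 58.
No size-3 selection does better; minimum is 47.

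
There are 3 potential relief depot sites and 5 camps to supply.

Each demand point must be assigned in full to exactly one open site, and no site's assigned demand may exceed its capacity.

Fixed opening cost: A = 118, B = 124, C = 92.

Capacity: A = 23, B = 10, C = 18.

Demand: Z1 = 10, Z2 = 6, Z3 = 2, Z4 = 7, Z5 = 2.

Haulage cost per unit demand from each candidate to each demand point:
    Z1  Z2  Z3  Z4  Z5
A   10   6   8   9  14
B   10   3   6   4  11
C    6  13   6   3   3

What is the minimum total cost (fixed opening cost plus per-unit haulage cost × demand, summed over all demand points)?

Open {B, C}; cheapest assignment that respects the capacities:
  B (cap 10, load 10): Z2, Z3, Z5 — cost 6×3 + 2×6 + 2×11 = 52
  C (cap 18, load 17): Z1, Z4 — cost 10×6 + 7×3 = 81
  Shipping 133, fixed 216 → total 349.
  Any other capacity-feasible assignment to {B, C} ships for at least 133.
Compare {A, C}: its best feasible assignment gives total 371.
Compare {A, B}: its best feasible assignment gives total 444.
Every other set of open sites that can feasibly serve all demand totals ≥ 371 even under its best assignment. Minimum: 349.

349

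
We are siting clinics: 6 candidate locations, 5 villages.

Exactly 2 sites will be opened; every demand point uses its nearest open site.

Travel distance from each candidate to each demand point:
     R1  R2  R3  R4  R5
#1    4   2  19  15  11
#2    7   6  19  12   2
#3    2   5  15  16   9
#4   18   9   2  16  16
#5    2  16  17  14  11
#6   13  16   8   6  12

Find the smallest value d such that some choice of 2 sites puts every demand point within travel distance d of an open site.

8

Open {#2, #6}.
  Farthest demand point is R3 at travel distance 8 (to #6); all others are ≤ 8.
With {#3, #6} the worst case is 9.
With {#1, #6} the worst case is 11.
No size-2 selection achieves below 8.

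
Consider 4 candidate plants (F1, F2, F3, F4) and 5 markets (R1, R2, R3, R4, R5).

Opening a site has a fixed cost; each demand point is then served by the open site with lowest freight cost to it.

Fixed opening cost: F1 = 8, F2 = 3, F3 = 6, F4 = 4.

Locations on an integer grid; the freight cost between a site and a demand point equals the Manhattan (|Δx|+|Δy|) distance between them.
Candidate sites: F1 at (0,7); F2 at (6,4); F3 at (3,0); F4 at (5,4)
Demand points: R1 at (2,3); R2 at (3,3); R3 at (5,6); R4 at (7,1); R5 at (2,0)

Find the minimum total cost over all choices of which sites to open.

Open {F2, F3}: assign each demand point to its cheapest open site.
  R1→F3 4, R2→F3 3, R3→F2 3, R4→F2 4, R5→F3 1
  freight cost 15, fixed 9 → total 24.
Compare {F4}: freight cost 21 + fixed 4 = 25.
Compare {F3, F4}: freight cost 15 + fixed 10 = 25.
Compare {F2}: freight cost 24 + fixed 3 = 27.
All other subsets cost ≥ 25. Minimum total cost: 24.

24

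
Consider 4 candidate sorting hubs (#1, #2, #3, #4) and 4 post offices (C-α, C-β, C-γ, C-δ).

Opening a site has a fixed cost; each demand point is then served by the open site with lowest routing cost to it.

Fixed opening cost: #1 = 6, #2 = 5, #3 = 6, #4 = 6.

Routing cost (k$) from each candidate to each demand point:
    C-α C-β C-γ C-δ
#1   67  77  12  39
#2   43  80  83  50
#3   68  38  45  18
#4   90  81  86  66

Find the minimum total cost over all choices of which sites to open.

Open {#1, #2, #3}: assign each demand point to its cheapest open site.
  C-α→#2 43, C-β→#3 38, C-γ→#1 12, C-δ→#3 18
  routing cost 111, fixed 17 → total 128.
Compare {#1, #2, #3, #4}: routing cost 111 + fixed 23 = 134.
Compare {#1, #3}: routing cost 135 + fixed 12 = 147.
Compare {#1, #3, #4}: routing cost 135 + fixed 18 = 153.
All other subsets cost ≥ 134. Minimum total cost: 128.

128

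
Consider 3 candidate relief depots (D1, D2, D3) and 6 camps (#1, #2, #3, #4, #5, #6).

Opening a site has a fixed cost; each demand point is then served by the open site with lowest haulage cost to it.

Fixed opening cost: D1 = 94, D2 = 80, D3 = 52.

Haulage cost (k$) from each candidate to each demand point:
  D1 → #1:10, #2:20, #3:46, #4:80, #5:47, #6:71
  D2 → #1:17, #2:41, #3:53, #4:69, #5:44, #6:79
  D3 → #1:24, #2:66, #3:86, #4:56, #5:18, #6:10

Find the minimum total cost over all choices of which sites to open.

306

Open {D1, D3}: assign each demand point to its cheapest open site.
  #1→D1 10, #2→D1 20, #3→D1 46, #4→D3 56, #5→D3 18, #6→D3 10
  haulage cost 160, fixed 146 → total 306.
Compare {D3}: haulage cost 260 + fixed 52 = 312.
Compare {D2, D3}: haulage cost 195 + fixed 132 = 327.
Compare {D1}: haulage cost 274 + fixed 94 = 368.
All other subsets cost ≥ 312. Minimum total cost: 306.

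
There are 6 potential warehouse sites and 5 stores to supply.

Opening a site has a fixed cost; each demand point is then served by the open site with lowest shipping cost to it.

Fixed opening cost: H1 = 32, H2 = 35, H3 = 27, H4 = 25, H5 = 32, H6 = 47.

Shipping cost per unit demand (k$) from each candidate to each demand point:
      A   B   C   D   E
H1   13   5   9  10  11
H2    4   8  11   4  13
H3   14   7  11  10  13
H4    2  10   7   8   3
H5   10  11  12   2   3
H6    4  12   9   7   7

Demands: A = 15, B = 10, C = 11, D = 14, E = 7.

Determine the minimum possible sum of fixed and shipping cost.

Open {H1, H4, H5}: assign each demand point to its cheapest open site.
  A→H4 15×2=30, B→H1 10×5=50, C→H4 11×7=77, D→H5 14×2=28, E→H4 7×3=21
  shipping cost 206, fixed 89 → total 295.
Compare {H3, H4, H5}: shipping cost 226 + fixed 84 = 310.
Compare {H4, H5}: shipping cost 256 + fixed 57 = 313.
Compare {H1, H3, H4, H5}: shipping cost 206 + fixed 116 = 322.
All other subsets cost ≥ 310. Minimum total cost: 295.

295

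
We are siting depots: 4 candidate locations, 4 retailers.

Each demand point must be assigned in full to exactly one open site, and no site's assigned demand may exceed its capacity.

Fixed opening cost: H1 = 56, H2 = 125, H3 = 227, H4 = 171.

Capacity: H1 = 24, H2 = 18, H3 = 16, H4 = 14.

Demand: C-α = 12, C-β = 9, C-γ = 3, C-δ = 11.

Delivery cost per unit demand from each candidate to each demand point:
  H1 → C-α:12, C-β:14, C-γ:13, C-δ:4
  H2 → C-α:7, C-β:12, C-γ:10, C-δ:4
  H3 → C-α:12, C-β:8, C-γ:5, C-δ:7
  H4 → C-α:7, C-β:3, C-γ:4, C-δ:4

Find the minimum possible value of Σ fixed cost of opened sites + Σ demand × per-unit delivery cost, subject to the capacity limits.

454

Open {H1, H4}; cheapest assignment that respects the capacities:
  H1 (cap 24, load 23): C-α, C-δ — cost 12×12 + 11×4 = 188
  H4 (cap 14, load 12): C-β, C-γ — cost 9×3 + 3×4 = 39
  Shipping 227, fixed 227 → total 454.
  Any other capacity-feasible assignment to {H1, H4} ships for at least 227.
Compare {H1, H2}: its best feasible assignment gives total 465.
Compare {H1, H2, H4}: its best feasible assignment gives total 519.
Every other set of open sites that can feasibly serve all demand totals ≥ 465 even under its best assignment. Minimum: 454.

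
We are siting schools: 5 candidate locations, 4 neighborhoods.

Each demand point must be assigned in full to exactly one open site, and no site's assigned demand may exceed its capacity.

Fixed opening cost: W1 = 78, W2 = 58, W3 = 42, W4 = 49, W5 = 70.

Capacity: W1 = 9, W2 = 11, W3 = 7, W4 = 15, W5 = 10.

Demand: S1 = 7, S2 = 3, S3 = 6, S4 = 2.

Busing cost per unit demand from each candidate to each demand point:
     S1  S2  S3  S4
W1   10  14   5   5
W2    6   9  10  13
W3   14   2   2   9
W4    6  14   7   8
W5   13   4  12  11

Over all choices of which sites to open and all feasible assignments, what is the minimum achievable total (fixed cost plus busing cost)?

Open {W3, W4}; cheapest assignment that respects the capacities:
  W3 (cap 7, load 3): S2 — cost 3×2 = 6
  W4 (cap 15, load 15): S1, S3, S4 — cost 7×6 + 6×7 + 2×8 = 100
  Shipping 106, fixed 91 → total 197.
  Any other capacity-feasible assignment to {W3, W4} ships for at least 106.
Compare {W4, W5}: its best feasible assignment gives total 231.
Compare {W2, W4}: its best feasible assignment gives total 234.
Every other set of open sites that can feasibly serve all demand totals ≥ 231 even under its best assignment. Minimum: 197.

197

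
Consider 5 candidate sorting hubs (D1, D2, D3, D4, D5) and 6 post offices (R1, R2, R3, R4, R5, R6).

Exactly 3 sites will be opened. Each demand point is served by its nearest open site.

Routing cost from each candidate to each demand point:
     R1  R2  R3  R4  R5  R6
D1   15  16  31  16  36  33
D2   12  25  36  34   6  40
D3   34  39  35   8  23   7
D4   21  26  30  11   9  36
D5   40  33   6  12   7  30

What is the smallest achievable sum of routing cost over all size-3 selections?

Open {D1, D3, D5}.
  R1→D1 15, R2→D1 16, R3→D5 6, R4→D3 8, R5→D5 7, R6→D3 7  ⇒ total 59.
Compare {D2, D3, D5}: total 64.
Compare {D3, D4, D5}: total 75.
No size-3 selection does better; minimum is 59.

59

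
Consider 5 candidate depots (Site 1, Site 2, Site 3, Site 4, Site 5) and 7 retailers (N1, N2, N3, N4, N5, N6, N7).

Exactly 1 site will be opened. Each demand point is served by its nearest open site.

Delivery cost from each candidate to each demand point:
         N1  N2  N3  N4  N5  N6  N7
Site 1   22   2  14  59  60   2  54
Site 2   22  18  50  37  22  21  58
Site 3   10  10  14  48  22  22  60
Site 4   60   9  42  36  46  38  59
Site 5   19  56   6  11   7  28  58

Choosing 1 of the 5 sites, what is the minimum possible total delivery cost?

185

Open {Site 5}.
  N1→Site 5 19, N2→Site 5 56, N3→Site 5 6, N4→Site 5 11, N5→Site 5 7, N6→Site 5 28, N7→Site 5 58  ⇒ total 185.
Compare {Site 3}: total 186.
Compare {Site 1}: total 213.
No size-1 selection does better; minimum is 185.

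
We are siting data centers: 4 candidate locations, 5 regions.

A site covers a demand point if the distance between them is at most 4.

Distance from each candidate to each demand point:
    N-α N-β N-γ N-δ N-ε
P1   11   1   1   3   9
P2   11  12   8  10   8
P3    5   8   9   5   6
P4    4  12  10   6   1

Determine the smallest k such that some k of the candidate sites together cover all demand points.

Coverage sets (demand points within 4 of each site):
  P1: {N-β, N-γ, N-δ}
  P2: {}
  P3: {}
  P4: {N-α, N-ε}
No single site covers all 5 demand points.
But {P1, P4} covers everything, so the minimum is 2.

2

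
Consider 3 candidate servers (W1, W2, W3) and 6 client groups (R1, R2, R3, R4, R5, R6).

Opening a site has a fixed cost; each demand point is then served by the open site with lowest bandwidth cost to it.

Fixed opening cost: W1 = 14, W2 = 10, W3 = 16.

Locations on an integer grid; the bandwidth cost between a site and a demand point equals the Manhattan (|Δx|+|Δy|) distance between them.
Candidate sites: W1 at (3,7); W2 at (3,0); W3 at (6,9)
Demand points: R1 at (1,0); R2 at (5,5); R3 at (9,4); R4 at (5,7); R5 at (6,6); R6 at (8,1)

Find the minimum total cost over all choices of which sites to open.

Open {W1, W2}: assign each demand point to its cheapest open site.
  R1→W2 2, R2→W1 4, R3→W1 9, R4→W1 2, R5→W1 4, R6→W2 6
  bandwidth cost 27, fixed 24 → total 51.
Compare {W1}: bandwidth cost 39 + fixed 14 = 53.
Compare {W2}: bandwidth cost 43 + fixed 10 = 53.
Compare {W2, W3}: bandwidth cost 27 + fixed 26 = 53.
All other subsets cost ≥ 53. Minimum total cost: 51.

51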